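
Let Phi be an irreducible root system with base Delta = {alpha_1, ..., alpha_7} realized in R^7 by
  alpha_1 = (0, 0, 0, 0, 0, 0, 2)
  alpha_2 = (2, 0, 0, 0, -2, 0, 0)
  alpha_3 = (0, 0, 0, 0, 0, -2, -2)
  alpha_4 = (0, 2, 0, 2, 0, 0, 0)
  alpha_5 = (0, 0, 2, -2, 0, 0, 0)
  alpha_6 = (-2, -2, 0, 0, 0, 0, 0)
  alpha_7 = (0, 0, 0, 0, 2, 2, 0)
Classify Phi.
type B_7

Compute the Cartan integers a_ij = 2(alpha_i, alpha_j)/(alpha_j, alpha_j); the resulting 7x7 Cartan matrix is
[[2, 0, -1, 0, 0, 0, 0], [0, 2, 0, 0, 0, -1, -1], [-2, 0, 2, 0, 0, 0, -1], [0, 0, 0, 2, -1, -1, 0], [0, 0, 0, -1, 2, 0, 0], [0, -1, 0, -1, 0, 2, 0], [0, -1, -1, 0, 0, 0, 2]].
The roots have two lengths (squared-length ratio 2:1); the short ones are alpha_{1}. The associated Dynkin diagram is a chain of 7 nodes with a double edge at one end; the terminal node there is the unique short simple root (B_7), so the type is B_7 (the algebra so(15)).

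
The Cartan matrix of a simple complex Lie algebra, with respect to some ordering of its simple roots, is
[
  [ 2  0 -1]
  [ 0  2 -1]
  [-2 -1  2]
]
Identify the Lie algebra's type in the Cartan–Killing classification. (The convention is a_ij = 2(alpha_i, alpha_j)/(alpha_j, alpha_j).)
type B_3

The matrix has rank 3 with 2's on the diagonal. Reading the off-diagonal entries as Dynkin edges (a single edge where a_ij = a_ji = -1; a double or triple edge where a_ij * a_ji = 2 or 3), the diagram is a chain of 3 nodes with a double edge at one end; the terminal node there is the unique short simple root (B_3). One simple-root ordering that puts it in standard form is (alpha_2, alpha_3, alpha_1). So the algebra is type B_3, i.e. so(7).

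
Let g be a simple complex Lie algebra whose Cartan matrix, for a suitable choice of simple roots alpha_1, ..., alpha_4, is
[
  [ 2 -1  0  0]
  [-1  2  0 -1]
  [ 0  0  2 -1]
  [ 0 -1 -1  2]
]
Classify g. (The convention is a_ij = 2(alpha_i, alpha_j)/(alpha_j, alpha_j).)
type A_4

The matrix has rank 4 with 2's on the diagonal. Reading the off-diagonal entries as Dynkin edges (a single edge where a_ij = a_ji = -1; a double or triple edge where a_ij * a_ji = 2 or 3), the diagram is a chain of 4 nodes with single edges (A_4). One simple-root ordering that puts it in standard form is (alpha_3, alpha_4, alpha_2, alpha_1). So the algebra is type A_4, i.e. sl(5).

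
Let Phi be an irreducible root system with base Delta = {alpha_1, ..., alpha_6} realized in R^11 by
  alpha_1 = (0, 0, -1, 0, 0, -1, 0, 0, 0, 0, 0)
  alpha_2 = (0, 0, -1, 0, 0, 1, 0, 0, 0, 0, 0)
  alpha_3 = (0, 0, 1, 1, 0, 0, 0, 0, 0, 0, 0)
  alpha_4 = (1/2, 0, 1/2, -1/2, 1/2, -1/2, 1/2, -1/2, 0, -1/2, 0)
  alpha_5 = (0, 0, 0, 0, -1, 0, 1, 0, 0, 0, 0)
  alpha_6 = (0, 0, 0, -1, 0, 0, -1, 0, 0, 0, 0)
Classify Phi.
E_6

Compute the Cartan integers a_ij = 2(alpha_i, alpha_j)/(alpha_j, alpha_j); the resulting 6x6 Cartan matrix is
[[2, 0, -1, 0, 0, 0], [0, 2, -1, -1, 0, 0], [-1, -1, 2, 0, 0, -1], [0, -1, 0, 2, 0, 0], [0, 0, 0, 0, 2, -1], [0, 0, -1, 0, -1, 2]].
All simple roots have the same length, so the diagram is simply laced. The associated Dynkin diagram is a chain of 5 nodes with one extra node attached to the third node from one end (E_6), so the type is E_6.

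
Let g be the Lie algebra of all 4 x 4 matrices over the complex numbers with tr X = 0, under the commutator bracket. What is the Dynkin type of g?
This is sl(4), which has dimension 4^2 - 1 = 15 and rank 4 - 1 = 3 (a Cartan subalgebra is the diagonal traceless matrices). In the classification of classical Lie algebras, the special linear algebra sl(n+1) has type A_n; here n = 3, so the Dynkin diagram is a chain of 3 nodes with single edges (A_3). Hence the type is A_3.

A3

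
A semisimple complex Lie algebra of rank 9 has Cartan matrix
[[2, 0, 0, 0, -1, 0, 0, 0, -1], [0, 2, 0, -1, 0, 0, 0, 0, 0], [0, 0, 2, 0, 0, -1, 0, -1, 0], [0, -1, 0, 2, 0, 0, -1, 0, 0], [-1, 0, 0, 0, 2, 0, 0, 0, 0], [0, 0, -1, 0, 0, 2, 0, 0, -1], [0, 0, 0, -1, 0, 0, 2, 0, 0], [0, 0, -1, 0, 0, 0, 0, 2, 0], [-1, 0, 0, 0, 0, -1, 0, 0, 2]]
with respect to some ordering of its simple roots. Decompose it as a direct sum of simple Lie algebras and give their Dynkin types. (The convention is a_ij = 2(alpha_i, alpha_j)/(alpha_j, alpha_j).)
The diagram associated to this matrix has two connected components: the simple roots {alpha_2, alpha_4, alpha_7} form a chain of 3 nodes with single edges (A_3), and {alpha_1, alpha_3, alpha_5, alpha_6, alpha_8, alpha_9} form a chain of 6 nodes with single edges (A_6). A semisimple Lie algebra decomposes uniquely as the direct sum of simple ideals, one per connected component of its Dynkin diagram, so g ≅ A_3 ⊕ A_6 (dimension 15 + 48 = 63).

A_3 ⊕ A_6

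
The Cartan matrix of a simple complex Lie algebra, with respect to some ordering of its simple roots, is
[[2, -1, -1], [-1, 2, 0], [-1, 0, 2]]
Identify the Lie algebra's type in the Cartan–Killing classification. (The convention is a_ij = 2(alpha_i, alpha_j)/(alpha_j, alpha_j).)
The matrix has rank 3 with 2's on the diagonal. Reading the off-diagonal entries as Dynkin edges (a single edge where a_ij = a_ji = -1; a double or triple edge where a_ij * a_ji = 2 or 3), the diagram is a chain of 3 nodes with single edges (A_3). One simple-root ordering that puts it in standard form is (alpha_3, alpha_1, alpha_2). So the algebra is type A_3, i.e. sl(4).

A_3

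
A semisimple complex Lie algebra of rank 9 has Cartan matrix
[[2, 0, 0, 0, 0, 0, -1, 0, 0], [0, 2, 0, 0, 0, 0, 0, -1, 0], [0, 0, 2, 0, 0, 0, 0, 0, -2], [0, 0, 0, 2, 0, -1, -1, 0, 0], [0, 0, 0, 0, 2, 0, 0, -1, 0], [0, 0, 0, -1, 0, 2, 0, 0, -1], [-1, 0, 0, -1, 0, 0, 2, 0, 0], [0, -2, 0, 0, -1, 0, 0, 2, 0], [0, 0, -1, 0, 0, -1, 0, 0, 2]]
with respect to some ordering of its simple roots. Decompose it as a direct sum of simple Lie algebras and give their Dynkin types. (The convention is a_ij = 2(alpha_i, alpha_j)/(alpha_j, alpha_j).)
B_3 + C_6

The diagram associated to this matrix has two connected components: the simple roots {alpha_2, alpha_5, alpha_8} form a chain of 3 nodes with a double edge at one end; the terminal node there is the unique short simple root (B_3), and {alpha_1, alpha_3, alpha_4, alpha_6, alpha_7, alpha_9} form a chain of 6 nodes with a double edge at one end; the terminal node there is the unique long simple root (C_6). A semisimple Lie algebra decomposes uniquely as the direct sum of simple ideals, one per connected component of its Dynkin diagram, so g ≅ B_3 ⊕ C_6 (dimension 21 + 78 = 99).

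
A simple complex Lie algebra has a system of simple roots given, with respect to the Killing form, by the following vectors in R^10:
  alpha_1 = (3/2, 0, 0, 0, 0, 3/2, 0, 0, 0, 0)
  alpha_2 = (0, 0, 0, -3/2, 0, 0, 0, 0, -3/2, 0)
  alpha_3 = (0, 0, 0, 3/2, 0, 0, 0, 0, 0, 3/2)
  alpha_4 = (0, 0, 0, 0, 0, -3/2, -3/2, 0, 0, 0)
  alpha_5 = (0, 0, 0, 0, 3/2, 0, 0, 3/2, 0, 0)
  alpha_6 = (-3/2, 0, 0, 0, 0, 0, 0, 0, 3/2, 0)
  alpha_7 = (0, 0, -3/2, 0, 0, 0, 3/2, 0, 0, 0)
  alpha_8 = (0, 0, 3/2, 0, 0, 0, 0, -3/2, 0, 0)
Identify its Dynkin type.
type A_8

Compute the Cartan integers a_ij = 2(alpha_i, alpha_j)/(alpha_j, alpha_j); the resulting 8x8 Cartan matrix is
[[2, 0, 0, -1, 0, -1, 0, 0], [0, 2, -1, 0, 0, -1, 0, 0], [0, -1, 2, 0, 0, 0, 0, 0], [-1, 0, 0, 2, 0, 0, -1, 0], [0, 0, 0, 0, 2, 0, 0, -1], [-1, -1, 0, 0, 0, 2, 0, 0], [0, 0, 0, -1, 0, 0, 2, -1], [0, 0, 0, 0, -1, 0, -1, 2]].
All simple roots have the same length, so the diagram is simply laced. The associated Dynkin diagram is a chain of 8 nodes with single edges (A_8), so the type is A_8 (the algebra sl(9)).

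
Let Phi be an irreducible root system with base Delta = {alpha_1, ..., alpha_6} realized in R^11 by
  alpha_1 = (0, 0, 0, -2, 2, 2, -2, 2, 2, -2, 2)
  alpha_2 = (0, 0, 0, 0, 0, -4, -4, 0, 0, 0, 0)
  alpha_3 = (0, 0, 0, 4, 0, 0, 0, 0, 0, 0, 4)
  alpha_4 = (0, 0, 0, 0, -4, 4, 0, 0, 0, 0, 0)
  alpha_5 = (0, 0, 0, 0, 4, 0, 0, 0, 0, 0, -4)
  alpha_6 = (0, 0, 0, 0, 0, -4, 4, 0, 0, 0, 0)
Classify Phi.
Compute the Cartan integers a_ij = 2(alpha_i, alpha_j)/(alpha_j, alpha_j); the resulting 6x6 Cartan matrix is
[[2, 0, 0, 0, 0, -1], [0, 2, 0, -1, 0, 0], [0, 0, 2, 0, -1, 0], [0, -1, 0, 2, -1, -1], [0, 0, -1, -1, 2, 0], [-1, 0, 0, -1, 0, 2]].
All simple roots have the same length, so the diagram is simply laced. The associated Dynkin diagram is a chain of 5 nodes with one extra node attached to the third node from one end (E_6), so the type is E_6.

E_6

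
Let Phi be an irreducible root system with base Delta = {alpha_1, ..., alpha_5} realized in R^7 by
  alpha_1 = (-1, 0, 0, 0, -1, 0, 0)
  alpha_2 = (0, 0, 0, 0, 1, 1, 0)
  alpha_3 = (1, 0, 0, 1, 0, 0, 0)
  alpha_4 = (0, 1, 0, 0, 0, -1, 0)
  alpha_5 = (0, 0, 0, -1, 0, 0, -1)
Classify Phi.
Compute the Cartan integers a_ij = 2(alpha_i, alpha_j)/(alpha_j, alpha_j); the resulting 5x5 Cartan matrix is
[[2, -1, -1, 0, 0], [-1, 2, 0, -1, 0], [-1, 0, 2, 0, -1], [0, -1, 0, 2, 0], [0, 0, -1, 0, 2]].
All simple roots have the same length, so the diagram is simply laced. The associated Dynkin diagram is a chain of 5 nodes with single edges (A_5), so the type is A_5 (the algebra sl(6)).

A_5 (sl(6))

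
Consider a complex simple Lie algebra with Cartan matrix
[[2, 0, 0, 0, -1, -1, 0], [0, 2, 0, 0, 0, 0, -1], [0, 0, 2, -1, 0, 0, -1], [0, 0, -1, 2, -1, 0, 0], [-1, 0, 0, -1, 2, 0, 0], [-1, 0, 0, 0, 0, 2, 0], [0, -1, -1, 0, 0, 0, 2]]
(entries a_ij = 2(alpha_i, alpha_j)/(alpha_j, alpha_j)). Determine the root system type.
The matrix has rank 7 with 2's on the diagonal. Reading the off-diagonal entries as Dynkin edges (a single edge where a_ij = a_ji = -1; a double or triple edge where a_ij * a_ji = 2 or 3), the diagram is a chain of 7 nodes with single edges (A_7). One simple-root ordering that puts it in standard form is (alpha_6, alpha_1, alpha_5, alpha_4, alpha_3, alpha_7, alpha_2). So the algebra is type A_7, i.e. sl(8).

A_7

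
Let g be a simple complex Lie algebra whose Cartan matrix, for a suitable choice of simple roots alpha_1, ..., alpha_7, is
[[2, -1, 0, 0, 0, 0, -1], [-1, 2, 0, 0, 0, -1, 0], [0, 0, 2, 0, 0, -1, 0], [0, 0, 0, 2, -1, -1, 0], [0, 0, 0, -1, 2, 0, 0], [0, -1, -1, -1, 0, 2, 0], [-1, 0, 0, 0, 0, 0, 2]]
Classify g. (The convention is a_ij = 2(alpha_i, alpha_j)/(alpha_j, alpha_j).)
E7

The matrix has rank 7 with 2's on the diagonal. Reading the off-diagonal entries as Dynkin edges (a single edge where a_ij = a_ji = -1; a double or triple edge where a_ij * a_ji = 2 or 3), the diagram is a chain of 6 nodes with one extra node attached to the third node from one end (E_7). One simple-root ordering that puts it in standard form is (alpha_5, alpha_3, alpha_4, alpha_6, alpha_2, alpha_1, alpha_7). So the algebra is type E_7.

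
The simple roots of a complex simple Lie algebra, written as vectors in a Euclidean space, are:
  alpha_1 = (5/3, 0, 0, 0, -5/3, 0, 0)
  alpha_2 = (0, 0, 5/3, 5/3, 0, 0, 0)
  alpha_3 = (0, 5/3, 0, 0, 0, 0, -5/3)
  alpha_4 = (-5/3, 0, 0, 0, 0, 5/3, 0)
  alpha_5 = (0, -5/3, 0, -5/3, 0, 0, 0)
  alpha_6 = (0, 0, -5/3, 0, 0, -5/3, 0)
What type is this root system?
Compute the Cartan integers a_ij = 2(alpha_i, alpha_j)/(alpha_j, alpha_j); the resulting 6x6 Cartan matrix is
[[2, 0, 0, -1, 0, 0], [0, 2, 0, 0, -1, -1], [0, 0, 2, 0, -1, 0], [-1, 0, 0, 2, 0, -1], [0, -1, -1, 0, 2, 0], [0, -1, 0, -1, 0, 2]].
All simple roots have the same length, so the diagram is simply laced. The associated Dynkin diagram is a chain of 6 nodes with single edges (A_6), so the type is A_6 (the algebra sl(7)).

A6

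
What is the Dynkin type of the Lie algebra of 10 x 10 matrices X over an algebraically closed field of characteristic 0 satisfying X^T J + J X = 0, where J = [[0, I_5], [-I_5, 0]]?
type C_5

This is sp(10), which has dimension 10(10+1)/2 = 55 and rank 10/2 = 5. In the classification of classical Lie algebras, the symplectic algebra sp(2n) has type C_n; here n = 5, so the Dynkin diagram is a chain of 5 nodes with a double edge at one end; the terminal node there is the unique long simple root (C_5). Hence the type is C_5.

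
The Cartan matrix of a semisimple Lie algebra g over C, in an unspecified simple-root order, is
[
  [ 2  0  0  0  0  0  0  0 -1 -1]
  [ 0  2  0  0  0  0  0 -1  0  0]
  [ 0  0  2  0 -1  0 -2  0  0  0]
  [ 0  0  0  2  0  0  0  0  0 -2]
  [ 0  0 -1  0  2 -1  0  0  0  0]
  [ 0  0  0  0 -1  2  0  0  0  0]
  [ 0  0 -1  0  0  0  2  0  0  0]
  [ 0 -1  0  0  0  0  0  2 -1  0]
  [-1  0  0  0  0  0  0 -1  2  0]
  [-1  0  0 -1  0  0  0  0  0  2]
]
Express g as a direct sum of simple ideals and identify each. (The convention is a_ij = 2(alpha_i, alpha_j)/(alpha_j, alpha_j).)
B_4 ⊕ C_6

The diagram associated to this matrix has two connected components: the simple roots {alpha_3, alpha_5, alpha_6, alpha_7} form a chain of 4 nodes with a double edge at one end; the terminal node there is the unique short simple root (B_4), and {alpha_1, alpha_2, alpha_4, alpha_8, alpha_9, alpha_10} form a chain of 6 nodes with a double edge at one end; the terminal node there is the unique long simple root (C_6). A semisimple Lie algebra decomposes uniquely as the direct sum of simple ideals, one per connected component of its Dynkin diagram, so g ≅ B_4 ⊕ C_6 (dimension 36 + 78 = 114).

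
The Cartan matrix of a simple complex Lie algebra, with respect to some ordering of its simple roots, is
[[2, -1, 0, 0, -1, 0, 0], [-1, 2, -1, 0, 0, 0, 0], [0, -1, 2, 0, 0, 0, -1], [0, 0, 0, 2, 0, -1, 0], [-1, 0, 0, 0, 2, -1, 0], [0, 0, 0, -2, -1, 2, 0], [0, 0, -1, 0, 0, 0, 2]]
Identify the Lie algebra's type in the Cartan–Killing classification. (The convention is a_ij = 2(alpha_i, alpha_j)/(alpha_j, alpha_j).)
B_7

The matrix has rank 7 with 2's on the diagonal. Reading the off-diagonal entries as Dynkin edges (a single edge where a_ij = a_ji = -1; a double or triple edge where a_ij * a_ji = 2 or 3), the diagram is a chain of 7 nodes with a double edge at one end; the terminal node there is the unique short simple root (B_7). One simple-root ordering that puts it in standard form is (alpha_7, alpha_3, alpha_2, alpha_1, alpha_5, alpha_6, alpha_4). So the algebra is type B_7, i.e. so(15).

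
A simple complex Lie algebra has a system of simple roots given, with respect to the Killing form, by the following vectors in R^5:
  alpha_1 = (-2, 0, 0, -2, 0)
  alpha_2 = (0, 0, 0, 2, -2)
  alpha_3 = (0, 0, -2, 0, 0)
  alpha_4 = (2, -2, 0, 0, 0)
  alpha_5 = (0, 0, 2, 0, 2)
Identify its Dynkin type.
B_5

Compute the Cartan integers a_ij = 2(alpha_i, alpha_j)/(alpha_j, alpha_j); the resulting 5x5 Cartan matrix is
[[2, -1, 0, -1, 0], [-1, 2, 0, 0, -1], [0, 0, 2, 0, -1], [-1, 0, 0, 2, 0], [0, -1, -2, 0, 2]].
The roots have two lengths (squared-length ratio 2:1); the short ones are alpha_{3}. The associated Dynkin diagram is a chain of 5 nodes with a double edge at one end; the terminal node there is the unique short simple root (B_5), so the type is B_5 (the algebra so(11)).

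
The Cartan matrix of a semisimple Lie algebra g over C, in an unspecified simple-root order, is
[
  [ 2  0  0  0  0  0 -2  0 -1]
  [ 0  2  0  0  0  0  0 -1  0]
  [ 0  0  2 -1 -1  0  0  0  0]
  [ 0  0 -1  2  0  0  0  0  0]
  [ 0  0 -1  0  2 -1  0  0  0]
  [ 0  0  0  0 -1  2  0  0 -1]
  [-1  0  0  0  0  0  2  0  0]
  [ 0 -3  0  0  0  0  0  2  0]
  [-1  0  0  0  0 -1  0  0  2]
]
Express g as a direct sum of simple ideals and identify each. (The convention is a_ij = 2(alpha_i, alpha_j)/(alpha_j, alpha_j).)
The diagram associated to this matrix has two connected components: the simple roots {alpha_1, alpha_3, alpha_4, alpha_5, alpha_6, alpha_7, alpha_9} form a chain of 7 nodes with a double edge at one end; the terminal node there is the unique short simple root (B_7), and {alpha_2, alpha_8} form two nodes joined by a triple edge (G_2). A semisimple Lie algebra decomposes uniquely as the direct sum of simple ideals, one per connected component of its Dynkin diagram, so g ≅ B_7 ⊕ G_2 (dimension 105 + 14 = 119).

B_7 (so(15)) + G_2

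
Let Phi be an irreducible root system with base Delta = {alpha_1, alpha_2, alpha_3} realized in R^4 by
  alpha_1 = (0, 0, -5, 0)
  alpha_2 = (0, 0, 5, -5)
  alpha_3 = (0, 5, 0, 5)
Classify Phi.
Compute the Cartan integers a_ij = 2(alpha_i, alpha_j)/(alpha_j, alpha_j); the resulting 3x3 Cartan matrix is
[[2, -1, 0], [-2, 2, -1], [0, -1, 2]].
The roots have two lengths (squared-length ratio 2:1); the short ones are alpha_{1}. The associated Dynkin diagram is a chain of 3 nodes with a double edge at one end; the terminal node there is the unique short simple root (B_3), so the type is B_3 (the algebra so(7)).

type B_3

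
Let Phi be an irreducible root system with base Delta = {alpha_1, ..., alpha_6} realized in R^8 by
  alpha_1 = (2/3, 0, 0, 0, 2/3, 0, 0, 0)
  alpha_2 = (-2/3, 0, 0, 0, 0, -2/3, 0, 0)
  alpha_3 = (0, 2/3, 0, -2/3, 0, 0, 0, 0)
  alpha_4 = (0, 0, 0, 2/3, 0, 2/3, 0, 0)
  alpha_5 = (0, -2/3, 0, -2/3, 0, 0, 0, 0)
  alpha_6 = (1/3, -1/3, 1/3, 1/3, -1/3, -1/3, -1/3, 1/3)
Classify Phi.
type E_6

Compute the Cartan integers a_ij = 2(alpha_i, alpha_j)/(alpha_j, alpha_j); the resulting 6x6 Cartan matrix is
[[2, -1, 0, 0, 0, 0], [-1, 2, 0, -1, 0, 0], [0, 0, 2, -1, 0, -1], [0, -1, -1, 2, -1, 0], [0, 0, 0, -1, 2, 0], [0, 0, -1, 0, 0, 2]].
All simple roots have the same length, so the diagram is simply laced. The associated Dynkin diagram is a chain of 5 nodes with one extra node attached to the third node from one end (E_6), so the type is E_6.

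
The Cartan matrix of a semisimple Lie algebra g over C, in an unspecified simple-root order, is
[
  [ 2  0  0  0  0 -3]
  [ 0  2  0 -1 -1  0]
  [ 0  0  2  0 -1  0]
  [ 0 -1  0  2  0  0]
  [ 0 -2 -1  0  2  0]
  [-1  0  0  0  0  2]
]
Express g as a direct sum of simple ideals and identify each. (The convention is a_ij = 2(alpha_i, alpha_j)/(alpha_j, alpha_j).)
F_4 + G_2

The diagram associated to this matrix has two connected components: the simple roots {alpha_2, alpha_3, alpha_4, alpha_5} form a chain of 4 nodes with a double edge between the middle two (F_4), and {alpha_1, alpha_6} form two nodes joined by a triple edge (G_2). A semisimple Lie algebra decomposes uniquely as the direct sum of simple ideals, one per connected component of its Dynkin diagram, so g ≅ F_4 ⊕ G_2 (dimension 52 + 14 = 66).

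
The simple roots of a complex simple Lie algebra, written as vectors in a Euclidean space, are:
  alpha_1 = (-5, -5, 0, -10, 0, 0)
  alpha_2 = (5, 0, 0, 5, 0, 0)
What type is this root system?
Compute the Cartan integers a_ij = 2(alpha_i, alpha_j)/(alpha_j, alpha_j); the resulting 2x2 Cartan matrix is
[[2, -3], [-1, 2]].
The roots have two lengths (squared-length ratio 3:1); the short ones are alpha_{2}. The associated Dynkin diagram is two nodes joined by a triple edge (G_2), so the type is G_2.

type G_2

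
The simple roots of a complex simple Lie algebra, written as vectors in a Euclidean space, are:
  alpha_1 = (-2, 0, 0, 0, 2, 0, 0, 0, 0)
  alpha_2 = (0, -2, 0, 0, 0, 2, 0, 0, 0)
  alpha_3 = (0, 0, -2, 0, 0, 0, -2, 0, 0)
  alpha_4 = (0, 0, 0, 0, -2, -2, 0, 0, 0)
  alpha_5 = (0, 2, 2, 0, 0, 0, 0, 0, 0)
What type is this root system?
Compute the Cartan integers a_ij = 2(alpha_i, alpha_j)/(alpha_j, alpha_j); the resulting 5x5 Cartan matrix is
[[2, 0, 0, -1, 0], [0, 2, 0, -1, -1], [0, 0, 2, 0, -1], [-1, -1, 0, 2, 0], [0, -1, -1, 0, 2]].
All simple roots have the same length, so the diagram is simply laced. The associated Dynkin diagram is a chain of 5 nodes with single edges (A_5), so the type is A_5 (the algebra sl(6)).

A5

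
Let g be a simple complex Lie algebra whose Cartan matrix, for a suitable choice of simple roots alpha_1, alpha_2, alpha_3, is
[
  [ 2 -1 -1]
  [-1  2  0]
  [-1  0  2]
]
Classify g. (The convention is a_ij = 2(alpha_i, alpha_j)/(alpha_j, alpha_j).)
The matrix has rank 3 with 2's on the diagonal. Reading the off-diagonal entries as Dynkin edges (a single edge where a_ij = a_ji = -1; a double or triple edge where a_ij * a_ji = 2 or 3), the diagram is a chain of 3 nodes with single edges (A_3). One simple-root ordering that puts it in standard form is (alpha_2, alpha_1, alpha_3). So the algebra is type A_3, i.e. sl(4).

A_3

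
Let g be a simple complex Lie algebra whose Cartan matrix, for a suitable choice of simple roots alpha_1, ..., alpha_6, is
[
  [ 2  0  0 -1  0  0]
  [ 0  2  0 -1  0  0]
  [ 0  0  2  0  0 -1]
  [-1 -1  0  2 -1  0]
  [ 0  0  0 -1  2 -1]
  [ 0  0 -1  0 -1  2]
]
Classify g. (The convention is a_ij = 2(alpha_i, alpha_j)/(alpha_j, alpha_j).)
D_6

The matrix has rank 6 with 2's on the diagonal. Reading the off-diagonal entries as Dynkin edges (a single edge where a_ij = a_ji = -1; a double or triple edge where a_ij * a_ji = 2 or 3), the diagram is a chain of 4 nodes with a fork of two nodes at one end (D_6). One simple-root ordering that puts it in standard form is (alpha_3, alpha_6, alpha_5, alpha_4, alpha_2, alpha_1). So the algebra is type D_6, i.e. so(12).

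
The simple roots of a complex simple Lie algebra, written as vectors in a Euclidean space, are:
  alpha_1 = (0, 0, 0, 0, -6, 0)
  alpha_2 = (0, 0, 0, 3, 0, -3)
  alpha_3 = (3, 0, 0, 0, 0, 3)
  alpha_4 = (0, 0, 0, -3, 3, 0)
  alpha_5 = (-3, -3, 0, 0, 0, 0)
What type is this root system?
C5

Compute the Cartan integers a_ij = 2(alpha_i, alpha_j)/(alpha_j, alpha_j); the resulting 5x5 Cartan matrix is
[[2, 0, 0, -2, 0], [0, 2, -1, -1, 0], [0, -1, 2, 0, -1], [-1, -1, 0, 2, 0], [0, 0, -1, 0, 2]].
The roots have two lengths (squared-length ratio 2:1); the short ones are alpha_{2,3,4,5}. The associated Dynkin diagram is a chain of 5 nodes with a double edge at one end; the terminal node there is the unique long simple root (C_5), so the type is C_5 (the algebra sp(10)).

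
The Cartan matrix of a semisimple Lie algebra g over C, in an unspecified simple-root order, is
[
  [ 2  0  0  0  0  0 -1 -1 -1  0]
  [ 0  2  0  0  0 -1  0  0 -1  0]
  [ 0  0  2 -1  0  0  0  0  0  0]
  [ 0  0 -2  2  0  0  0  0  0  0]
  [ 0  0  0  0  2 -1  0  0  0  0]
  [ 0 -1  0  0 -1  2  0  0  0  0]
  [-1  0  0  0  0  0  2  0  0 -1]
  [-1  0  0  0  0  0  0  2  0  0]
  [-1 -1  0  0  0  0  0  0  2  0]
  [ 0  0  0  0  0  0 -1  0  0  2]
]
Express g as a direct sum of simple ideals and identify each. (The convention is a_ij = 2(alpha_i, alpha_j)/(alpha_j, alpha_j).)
The diagram associated to this matrix has two connected components: the simple roots {alpha_3, alpha_4} form a chain of 2 nodes with a double edge at one end; the terminal node there is the unique short simple root (B_2), and {alpha_1, alpha_2, alpha_5, alpha_6, alpha_7, alpha_8, alpha_9, alpha_10} form a chain of 7 nodes with one extra node attached to the third node from one end (E_8). A semisimple Lie algebra decomposes uniquely as the direct sum of simple ideals, one per connected component of its Dynkin diagram, so g ≅ B_2 ⊕ E_8 (dimension 10 + 248 = 258).

type B_2 ⊕ type E_8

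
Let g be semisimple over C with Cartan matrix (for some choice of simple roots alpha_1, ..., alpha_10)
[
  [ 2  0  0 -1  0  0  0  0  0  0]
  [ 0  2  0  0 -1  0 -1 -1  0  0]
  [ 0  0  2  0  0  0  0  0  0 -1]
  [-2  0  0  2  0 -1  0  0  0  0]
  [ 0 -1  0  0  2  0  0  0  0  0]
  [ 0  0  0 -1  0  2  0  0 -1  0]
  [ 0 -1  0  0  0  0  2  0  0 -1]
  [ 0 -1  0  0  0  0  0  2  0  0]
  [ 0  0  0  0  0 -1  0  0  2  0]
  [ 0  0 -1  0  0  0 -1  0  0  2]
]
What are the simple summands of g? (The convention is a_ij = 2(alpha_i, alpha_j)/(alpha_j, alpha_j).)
B_4 (so(9)) + D_6 (so(12))

The diagram associated to this matrix has two connected components: the simple roots {alpha_1, alpha_4, alpha_6, alpha_9} form a chain of 4 nodes with a double edge at one end; the terminal node there is the unique short simple root (B_4), and {alpha_2, alpha_3, alpha_5, alpha_7, alpha_8, alpha_10} form a chain of 4 nodes with a fork of two nodes at one end (D_6). A semisimple Lie algebra decomposes uniquely as the direct sum of simple ideals, one per connected component of its Dynkin diagram, so g ≅ B_4 ⊕ D_6 (dimension 36 + 66 = 102).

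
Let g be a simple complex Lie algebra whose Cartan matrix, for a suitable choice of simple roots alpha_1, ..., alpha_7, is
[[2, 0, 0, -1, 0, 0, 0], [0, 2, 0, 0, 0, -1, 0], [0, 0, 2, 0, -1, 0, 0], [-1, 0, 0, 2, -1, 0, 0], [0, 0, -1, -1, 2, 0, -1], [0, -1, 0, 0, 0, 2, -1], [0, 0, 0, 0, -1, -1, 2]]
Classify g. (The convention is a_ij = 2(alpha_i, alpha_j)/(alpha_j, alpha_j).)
E_7

The matrix has rank 7 with 2's on the diagonal. Reading the off-diagonal entries as Dynkin edges (a single edge where a_ij = a_ji = -1; a double or triple edge where a_ij * a_ji = 2 or 3), the diagram is a chain of 6 nodes with one extra node attached to the third node from one end (E_7). One simple-root ordering that puts it in standard form is (alpha_1, alpha_3, alpha_4, alpha_5, alpha_7, alpha_6, alpha_2). So the algebra is type E_7.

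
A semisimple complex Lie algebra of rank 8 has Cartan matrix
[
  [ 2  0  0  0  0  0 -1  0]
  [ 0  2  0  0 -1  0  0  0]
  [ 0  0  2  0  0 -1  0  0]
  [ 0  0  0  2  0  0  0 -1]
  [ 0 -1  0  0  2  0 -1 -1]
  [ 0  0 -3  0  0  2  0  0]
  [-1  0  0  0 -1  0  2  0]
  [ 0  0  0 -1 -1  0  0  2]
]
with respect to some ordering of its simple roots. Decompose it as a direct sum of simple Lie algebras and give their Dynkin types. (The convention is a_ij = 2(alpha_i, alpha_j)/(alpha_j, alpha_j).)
The diagram associated to this matrix has two connected components: the simple roots {alpha_1, alpha_2, alpha_4, alpha_5, alpha_7, alpha_8} form a chain of 5 nodes with one extra node attached to the third node from one end (E_6), and {alpha_3, alpha_6} form two nodes joined by a triple edge (G_2). A semisimple Lie algebra decomposes uniquely as the direct sum of simple ideals, one per connected component of its Dynkin diagram, so g ≅ E_6 ⊕ G_2 (dimension 78 + 14 = 92).

E6 ⊕ G2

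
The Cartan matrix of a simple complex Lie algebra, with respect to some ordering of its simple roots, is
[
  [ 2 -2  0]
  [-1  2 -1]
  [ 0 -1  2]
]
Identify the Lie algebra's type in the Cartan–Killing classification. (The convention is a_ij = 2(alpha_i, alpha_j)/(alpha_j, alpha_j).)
C3

The matrix has rank 3 with 2's on the diagonal. Reading the off-diagonal entries as Dynkin edges (a single edge where a_ij = a_ji = -1; a double or triple edge where a_ij * a_ji = 2 or 3), the diagram is a chain of 3 nodes with a double edge at one end; the terminal node there is the unique long simple root (C_3). One simple-root ordering that puts it in standard form is (alpha_3, alpha_2, alpha_1). So the algebra is type C_3, i.e. sp(6).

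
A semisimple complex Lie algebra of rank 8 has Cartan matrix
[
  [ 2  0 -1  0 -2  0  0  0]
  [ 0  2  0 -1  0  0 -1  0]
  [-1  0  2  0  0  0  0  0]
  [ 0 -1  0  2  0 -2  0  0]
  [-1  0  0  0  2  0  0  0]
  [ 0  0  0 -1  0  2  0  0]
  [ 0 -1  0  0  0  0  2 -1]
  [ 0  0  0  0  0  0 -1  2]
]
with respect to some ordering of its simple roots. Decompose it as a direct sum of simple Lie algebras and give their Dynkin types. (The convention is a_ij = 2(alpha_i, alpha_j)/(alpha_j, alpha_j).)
The diagram associated to this matrix has two connected components: the simple roots {alpha_1, alpha_3, alpha_5} form a chain of 3 nodes with a double edge at one end; the terminal node there is the unique short simple root (B_3), and {alpha_2, alpha_4, alpha_6, alpha_7, alpha_8} form a chain of 5 nodes with a double edge at one end; the terminal node there is the unique short simple root (B_5). A semisimple Lie algebra decomposes uniquely as the direct sum of simple ideals, one per connected component of its Dynkin diagram, so g ≅ B_3 ⊕ B_5 (dimension 21 + 55 = 76).

B_3 (so(7)) + B_5 (so(11))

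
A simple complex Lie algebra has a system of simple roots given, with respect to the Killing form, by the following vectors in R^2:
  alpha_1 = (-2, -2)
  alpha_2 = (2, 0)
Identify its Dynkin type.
Compute the Cartan integers a_ij = 2(alpha_i, alpha_j)/(alpha_j, alpha_j); the resulting 2x2 Cartan matrix is
[[2, -2], [-1, 2]].
The roots have two lengths (squared-length ratio 2:1); the short ones are alpha_{2}. The associated Dynkin diagram is a chain of 2 nodes with a double edge at one end; the terminal node there is the unique short simple root (B_2), so the type is B_2 (the algebra so(5)).

B2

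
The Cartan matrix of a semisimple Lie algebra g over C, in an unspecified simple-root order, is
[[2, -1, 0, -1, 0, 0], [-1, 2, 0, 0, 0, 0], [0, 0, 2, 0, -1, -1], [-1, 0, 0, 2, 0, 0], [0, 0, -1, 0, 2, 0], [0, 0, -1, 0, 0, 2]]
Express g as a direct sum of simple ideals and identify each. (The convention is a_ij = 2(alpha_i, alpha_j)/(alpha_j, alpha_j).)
The diagram associated to this matrix has two connected components: the simple roots {alpha_3, alpha_5, alpha_6} form a chain of 3 nodes with single edges (A_3), and {alpha_1, alpha_2, alpha_4} form a chain of 3 nodes with single edges (A_3). A semisimple Lie algebra decomposes uniquely as the direct sum of simple ideals, one per connected component of its Dynkin diagram, so g ≅ A_3 ⊕ A_3 (dimension 15 + 15 = 30).

type A_3 ⊕ type A_3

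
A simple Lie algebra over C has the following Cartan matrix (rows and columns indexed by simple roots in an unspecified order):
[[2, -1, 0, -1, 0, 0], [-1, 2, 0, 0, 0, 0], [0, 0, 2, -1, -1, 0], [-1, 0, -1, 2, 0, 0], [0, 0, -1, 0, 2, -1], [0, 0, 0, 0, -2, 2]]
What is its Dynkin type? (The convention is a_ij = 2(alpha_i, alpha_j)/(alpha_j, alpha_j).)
The matrix has rank 6 with 2's on the diagonal. Reading the off-diagonal entries as Dynkin edges (a single edge where a_ij = a_ji = -1; a double or triple edge where a_ij * a_ji = 2 or 3), the diagram is a chain of 6 nodes with a double edge at one end; the terminal node there is the unique long simple root (C_6). One simple-root ordering that puts it in standard form is (alpha_2, alpha_1, alpha_4, alpha_3, alpha_5, alpha_6). So the algebra is type C_6, i.e. sp(12).

C6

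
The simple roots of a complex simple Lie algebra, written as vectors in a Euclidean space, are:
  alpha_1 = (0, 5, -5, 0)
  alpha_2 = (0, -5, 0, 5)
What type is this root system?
A_2

Compute the Cartan integers a_ij = 2(alpha_i, alpha_j)/(alpha_j, alpha_j); the resulting 2x2 Cartan matrix is
[[2, -1], [-1, 2]].
All simple roots have the same length, so the diagram is simply laced. The associated Dynkin diagram is a chain of 2 nodes with single edges (A_2), so the type is A_2 (the algebra sl(3)).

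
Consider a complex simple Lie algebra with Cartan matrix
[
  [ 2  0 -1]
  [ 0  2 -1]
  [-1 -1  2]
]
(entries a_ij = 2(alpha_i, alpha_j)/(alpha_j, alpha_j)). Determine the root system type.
The matrix has rank 3 with 2's on the diagonal. Reading the off-diagonal entries as Dynkin edges (a single edge where a_ij = a_ji = -1; a double or triple edge where a_ij * a_ji = 2 or 3), the diagram is a chain of 3 nodes with single edges (A_3). One simple-root ordering that puts it in standard form is (alpha_2, alpha_3, alpha_1). So the algebra is type A_3, i.e. sl(4).

A_3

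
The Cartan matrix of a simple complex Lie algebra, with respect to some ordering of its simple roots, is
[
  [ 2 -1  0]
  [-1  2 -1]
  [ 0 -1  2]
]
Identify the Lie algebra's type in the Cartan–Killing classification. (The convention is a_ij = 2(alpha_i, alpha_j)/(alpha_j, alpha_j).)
The matrix has rank 3 with 2's on the diagonal. Reading the off-diagonal entries as Dynkin edges (a single edge where a_ij = a_ji = -1; a double or triple edge where a_ij * a_ji = 2 or 3), the diagram is a chain of 3 nodes with single edges (A_3). One simple-root ordering that puts it in standard form is (alpha_1, alpha_2, alpha_3). So the algebra is type A_3, i.e. sl(4).

A_3 (sl(4))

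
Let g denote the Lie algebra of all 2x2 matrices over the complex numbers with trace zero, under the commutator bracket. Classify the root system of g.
This is sl(2), which has dimension 2^2 - 1 = 3 and rank 2 - 1 = 1 (a Cartan subalgebra is the diagonal traceless matrices). In the classification of classical Lie algebras, the special linear algebra sl(n+1) has type A_n; here n = 1, so the Dynkin diagram is a chain of 1 nodes with single edges (A_1). Hence the type is A_1.

A_1 (sl(2))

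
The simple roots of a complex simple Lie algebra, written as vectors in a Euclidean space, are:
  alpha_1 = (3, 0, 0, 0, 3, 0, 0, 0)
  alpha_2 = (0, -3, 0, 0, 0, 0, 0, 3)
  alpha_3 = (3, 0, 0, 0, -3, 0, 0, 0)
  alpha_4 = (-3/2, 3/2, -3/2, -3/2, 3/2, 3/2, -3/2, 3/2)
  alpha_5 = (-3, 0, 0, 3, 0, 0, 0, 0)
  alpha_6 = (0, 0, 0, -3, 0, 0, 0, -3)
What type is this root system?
E_6

Compute the Cartan integers a_ij = 2(alpha_i, alpha_j)/(alpha_j, alpha_j); the resulting 6x6 Cartan matrix is
[[2, 0, 0, 0, -1, 0], [0, 2, 0, 0, 0, -1], [0, 0, 2, -1, -1, 0], [0, 0, -1, 2, 0, 0], [-1, 0, -1, 0, 2, -1], [0, -1, 0, 0, -1, 2]].
All simple roots have the same length, so the diagram is simply laced. The associated Dynkin diagram is a chain of 5 nodes with one extra node attached to the third node from one end (E_6), so the type is E_6.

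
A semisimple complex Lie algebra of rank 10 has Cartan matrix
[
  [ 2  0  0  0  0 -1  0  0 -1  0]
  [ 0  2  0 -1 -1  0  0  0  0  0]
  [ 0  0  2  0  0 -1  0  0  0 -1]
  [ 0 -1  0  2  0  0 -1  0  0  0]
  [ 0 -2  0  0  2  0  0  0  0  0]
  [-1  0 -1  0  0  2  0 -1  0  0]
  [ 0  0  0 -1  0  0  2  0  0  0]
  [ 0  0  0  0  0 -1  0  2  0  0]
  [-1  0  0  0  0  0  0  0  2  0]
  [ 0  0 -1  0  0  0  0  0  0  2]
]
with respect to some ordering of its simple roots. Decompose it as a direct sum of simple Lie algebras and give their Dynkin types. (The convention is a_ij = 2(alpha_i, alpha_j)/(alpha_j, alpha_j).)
C4 + E6

The diagram associated to this matrix has two connected components: the simple roots {alpha_2, alpha_4, alpha_5, alpha_7} form a chain of 4 nodes with a double edge at one end; the terminal node there is the unique long simple root (C_4), and {alpha_1, alpha_3, alpha_6, alpha_8, alpha_9, alpha_10} form a chain of 5 nodes with one extra node attached to the third node from one end (E_6). A semisimple Lie algebra decomposes uniquely as the direct sum of simple ideals, one per connected component of its Dynkin diagram, so g ≅ C_4 ⊕ E_6 (dimension 36 + 78 = 114).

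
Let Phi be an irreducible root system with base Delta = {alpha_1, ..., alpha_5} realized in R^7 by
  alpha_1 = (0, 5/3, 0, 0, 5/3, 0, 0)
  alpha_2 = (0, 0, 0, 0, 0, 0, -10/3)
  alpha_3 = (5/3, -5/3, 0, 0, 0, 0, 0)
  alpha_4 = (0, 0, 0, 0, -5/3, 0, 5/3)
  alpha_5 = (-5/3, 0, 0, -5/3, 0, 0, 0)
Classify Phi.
C5

Compute the Cartan integers a_ij = 2(alpha_i, alpha_j)/(alpha_j, alpha_j); the resulting 5x5 Cartan matrix is
[[2, 0, -1, -1, 0], [0, 2, 0, -2, 0], [-1, 0, 2, 0, -1], [-1, -1, 0, 2, 0], [0, 0, -1, 0, 2]].
The roots have two lengths (squared-length ratio 2:1); the short ones are alpha_{1,3,4,5}. The associated Dynkin diagram is a chain of 5 nodes with a double edge at one end; the terminal node there is the unique long simple root (C_5), so the type is C_5 (the algebra sp(10)).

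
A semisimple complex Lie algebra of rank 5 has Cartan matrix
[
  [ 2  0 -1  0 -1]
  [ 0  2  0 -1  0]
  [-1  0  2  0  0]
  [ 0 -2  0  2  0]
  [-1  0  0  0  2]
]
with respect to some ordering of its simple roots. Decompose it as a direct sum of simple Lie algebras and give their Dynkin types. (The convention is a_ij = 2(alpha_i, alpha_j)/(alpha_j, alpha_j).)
type A_3 ⊕ type B_2

The diagram associated to this matrix has two connected components: the simple roots {alpha_1, alpha_3, alpha_5} form a chain of 3 nodes with single edges (A_3), and {alpha_2, alpha_4} form a chain of 2 nodes with a double edge at one end; the terminal node there is the unique short simple root (B_2). A semisimple Lie algebra decomposes uniquely as the direct sum of simple ideals, one per connected component of its Dynkin diagram, so g ≅ A_3 ⊕ B_2 (dimension 15 + 10 = 25).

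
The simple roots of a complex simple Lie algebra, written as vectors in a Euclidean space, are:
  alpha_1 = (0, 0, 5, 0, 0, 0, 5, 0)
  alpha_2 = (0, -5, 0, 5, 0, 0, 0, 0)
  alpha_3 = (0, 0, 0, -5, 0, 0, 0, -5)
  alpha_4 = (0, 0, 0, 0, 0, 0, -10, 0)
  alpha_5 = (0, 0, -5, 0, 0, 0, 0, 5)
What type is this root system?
Compute the Cartan integers a_ij = 2(alpha_i, alpha_j)/(alpha_j, alpha_j); the resulting 5x5 Cartan matrix is
[[2, 0, 0, -1, -1], [0, 2, -1, 0, 0], [0, -1, 2, 0, -1], [-2, 0, 0, 2, 0], [-1, 0, -1, 0, 2]].
The roots have two lengths (squared-length ratio 2:1); the short ones are alpha_{1,2,3,5}. The associated Dynkin diagram is a chain of 5 nodes with a double edge at one end; the terminal node there is the unique long simple root (C_5), so the type is C_5 (the algebra sp(10)).

C_5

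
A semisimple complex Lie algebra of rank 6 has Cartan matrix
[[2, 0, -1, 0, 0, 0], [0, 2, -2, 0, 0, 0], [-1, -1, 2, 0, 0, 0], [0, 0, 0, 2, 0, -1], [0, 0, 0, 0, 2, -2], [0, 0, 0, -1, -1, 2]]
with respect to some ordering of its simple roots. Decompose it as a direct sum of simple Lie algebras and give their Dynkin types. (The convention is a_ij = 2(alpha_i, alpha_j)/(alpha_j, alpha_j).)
C3 ⊕ C3

The diagram associated to this matrix has two connected components: the simple roots {alpha_4, alpha_5, alpha_6} form a chain of 3 nodes with a double edge at one end; the terminal node there is the unique long simple root (C_3), and {alpha_1, alpha_2, alpha_3} form a chain of 3 nodes with a double edge at one end; the terminal node there is the unique long simple root (C_3). A semisimple Lie algebra decomposes uniquely as the direct sum of simple ideals, one per connected component of its Dynkin diagram, so g ≅ C_3 ⊕ C_3 (dimension 21 + 21 = 42).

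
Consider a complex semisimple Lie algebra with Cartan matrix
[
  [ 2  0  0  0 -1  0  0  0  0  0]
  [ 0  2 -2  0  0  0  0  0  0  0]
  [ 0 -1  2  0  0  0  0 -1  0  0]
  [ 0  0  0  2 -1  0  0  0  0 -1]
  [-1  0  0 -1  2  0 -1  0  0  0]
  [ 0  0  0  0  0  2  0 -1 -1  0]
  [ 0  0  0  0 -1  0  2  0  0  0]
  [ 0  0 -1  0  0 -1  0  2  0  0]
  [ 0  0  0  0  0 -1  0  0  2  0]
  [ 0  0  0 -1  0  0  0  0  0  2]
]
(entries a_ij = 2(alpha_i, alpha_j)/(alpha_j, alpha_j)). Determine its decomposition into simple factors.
type C_5 + type D_5

The diagram associated to this matrix has two connected components: the simple roots {alpha_2, alpha_3, alpha_6, alpha_8, alpha_9} form a chain of 5 nodes with a double edge at one end; the terminal node there is the unique long simple root (C_5), and {alpha_1, alpha_4, alpha_5, alpha_7, alpha_10} form a chain of 3 nodes with a fork of two nodes at one end (D_5). A semisimple Lie algebra decomposes uniquely as the direct sum of simple ideals, one per connected component of its Dynkin diagram, so g ≅ C_5 ⊕ D_5 (dimension 55 + 45 = 100).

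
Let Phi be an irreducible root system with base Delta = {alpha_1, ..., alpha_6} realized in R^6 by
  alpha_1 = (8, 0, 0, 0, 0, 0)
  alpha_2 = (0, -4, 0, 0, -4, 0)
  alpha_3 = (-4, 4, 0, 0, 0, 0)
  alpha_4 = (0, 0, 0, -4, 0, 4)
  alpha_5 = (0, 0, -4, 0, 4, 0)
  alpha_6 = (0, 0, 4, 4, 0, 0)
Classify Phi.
Compute the Cartan integers a_ij = 2(alpha_i, alpha_j)/(alpha_j, alpha_j); the resulting 6x6 Cartan matrix is
[[2, 0, -2, 0, 0, 0], [0, 2, -1, 0, -1, 0], [-1, -1, 2, 0, 0, 0], [0, 0, 0, 2, 0, -1], [0, -1, 0, 0, 2, -1], [0, 0, 0, -1, -1, 2]].
The roots have two lengths (squared-length ratio 2:1); the short ones are alpha_{2,3,4,5,6}. The associated Dynkin diagram is a chain of 6 nodes with a double edge at one end; the terminal node there is the unique long simple root (C_6), so the type is C_6 (the algebra sp(12)).

type C_6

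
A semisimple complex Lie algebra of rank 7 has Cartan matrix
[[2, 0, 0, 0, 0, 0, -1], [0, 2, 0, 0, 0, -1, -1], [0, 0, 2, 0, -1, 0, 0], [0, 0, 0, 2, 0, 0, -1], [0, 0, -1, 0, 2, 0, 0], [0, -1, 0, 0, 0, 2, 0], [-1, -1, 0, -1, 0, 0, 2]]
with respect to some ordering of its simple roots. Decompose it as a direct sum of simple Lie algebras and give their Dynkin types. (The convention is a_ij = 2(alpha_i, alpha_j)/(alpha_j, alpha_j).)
The diagram associated to this matrix has two connected components: the simple roots {alpha_3, alpha_5} form a chain of 2 nodes with single edges (A_2), and {alpha_1, alpha_2, alpha_4, alpha_6, alpha_7} form a chain of 3 nodes with a fork of two nodes at one end (D_5). A semisimple Lie algebra decomposes uniquely as the direct sum of simple ideals, one per connected component of its Dynkin diagram, so g ≅ A_2 ⊕ D_5 (dimension 8 + 45 = 53).

A_2 (sl(3)) ⊕ D_5 (so(10))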